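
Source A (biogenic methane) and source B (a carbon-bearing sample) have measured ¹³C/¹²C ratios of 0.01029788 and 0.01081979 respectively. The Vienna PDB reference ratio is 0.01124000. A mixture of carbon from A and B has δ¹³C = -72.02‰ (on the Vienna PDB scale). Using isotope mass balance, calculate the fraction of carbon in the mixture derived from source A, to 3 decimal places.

δ_A = (0.01029788/0.01124000 − 1)×1000 = (0.916181 − 1)×1000 = -83.819‰
δ_B = (0.01081979/0.01124000 − 1)×1000 = (0.962615 − 1)×1000 = -37.385‰
f_A = (δ_mix − δ_B)/(δ_A − δ_B) = (-72.02 − (-37.385))/(-83.819 − (-37.385))
f_A = -34.635 / -46.433 = 0.7459

0.746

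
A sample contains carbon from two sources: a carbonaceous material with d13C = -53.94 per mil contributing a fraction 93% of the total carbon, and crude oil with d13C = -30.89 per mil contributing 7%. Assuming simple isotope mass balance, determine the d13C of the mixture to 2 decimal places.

-52.33 per mil

δ_mix = f_A·δ_A + f_B·δ_B
δ_mix = 0.93 × (-53.94) + 0.07 × (-30.89)
δ_mix = -50.164 + -2.162 = -52.327 per mil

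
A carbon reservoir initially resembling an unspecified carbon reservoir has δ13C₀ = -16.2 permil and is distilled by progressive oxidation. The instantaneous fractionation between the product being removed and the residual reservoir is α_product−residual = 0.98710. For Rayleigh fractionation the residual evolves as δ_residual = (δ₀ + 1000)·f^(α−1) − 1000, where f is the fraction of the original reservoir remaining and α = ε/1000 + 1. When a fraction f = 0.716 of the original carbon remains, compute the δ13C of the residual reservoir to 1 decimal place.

Rayleigh residual: δ_res = (δ₀ + 1000)·f^(α−1) − 1000
α − 1 = -0.01290
f^(α−1) = 0.716^(-0.01290) = 1.004319
δ_res = (-16.2 + 1000) × 1.004319 − 1000 = 988.049 − 1000 = -11.95 permil

-12.0 permil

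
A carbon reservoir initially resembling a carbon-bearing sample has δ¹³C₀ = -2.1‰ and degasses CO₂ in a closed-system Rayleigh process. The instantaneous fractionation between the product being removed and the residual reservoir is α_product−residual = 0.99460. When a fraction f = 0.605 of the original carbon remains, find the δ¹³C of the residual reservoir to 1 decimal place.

0.6‰

Rayleigh residual: δ_res = (δ₀ + 1000)·f^(α−1) − 1000
α − 1 = -0.00540
f^(α−1) = 0.605^(-0.00540) = 1.002717
δ_res = (-2.1 + 1000) × 1.002717 − 1000 = 1000.612 − 1000 = 0.61‰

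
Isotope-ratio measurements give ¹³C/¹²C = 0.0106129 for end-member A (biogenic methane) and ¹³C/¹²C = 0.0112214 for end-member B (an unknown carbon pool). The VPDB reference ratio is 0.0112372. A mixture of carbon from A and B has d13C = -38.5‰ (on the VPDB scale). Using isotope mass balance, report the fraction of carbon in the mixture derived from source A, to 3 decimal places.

0.685

δ_A = (0.0106129/0.0112372 − 1)×1000 = (0.944443 − 1)×1000 = -55.557‰
δ_B = (0.0112214/0.0112372 − 1)×1000 = (0.998594 − 1)×1000 = -1.406‰
f_A = (δ_mix − δ_B)/(δ_A − δ_B) = (-38.5 − (-1.406))/(-55.557 − (-1.406))
f_A = -37.094 / -54.151 = 0.6850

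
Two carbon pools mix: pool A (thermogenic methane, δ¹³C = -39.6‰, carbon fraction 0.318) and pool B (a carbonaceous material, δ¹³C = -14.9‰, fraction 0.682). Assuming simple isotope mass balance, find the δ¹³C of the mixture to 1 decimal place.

-22.8‰

δ_mix = f_A·δ_A + f_B·δ_B
δ_mix = 0.318 × (-39.6) + 0.682 × (-14.9)
δ_mix = -12.59 + -10.16 = -22.75‰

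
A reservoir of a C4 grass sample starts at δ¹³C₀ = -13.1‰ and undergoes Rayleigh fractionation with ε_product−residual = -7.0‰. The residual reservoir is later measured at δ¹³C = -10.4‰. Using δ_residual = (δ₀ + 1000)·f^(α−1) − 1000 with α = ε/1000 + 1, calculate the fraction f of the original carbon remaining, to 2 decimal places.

α − 1 = ε/1000 = -0.0070
(δ_res + 1000)/(δ₀ + 1000) = (-10.4 + 1000)/(-13.1 + 1000) = 989.6/986.9 = 1.002736
f = 1.002736^(1/-0.0070) = exp(ln(1.002736)/-0.0070) = exp(0.00273/-0.0070)
f = exp(-0.3903) = 0.6769

0.68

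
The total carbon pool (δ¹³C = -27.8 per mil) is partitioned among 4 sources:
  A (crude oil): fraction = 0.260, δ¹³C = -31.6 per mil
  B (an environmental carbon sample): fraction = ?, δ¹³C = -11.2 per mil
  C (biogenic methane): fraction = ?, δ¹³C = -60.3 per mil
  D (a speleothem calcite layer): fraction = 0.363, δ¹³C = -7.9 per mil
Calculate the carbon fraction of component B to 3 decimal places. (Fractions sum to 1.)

0.123

Let f_B and f_C be the unknown fractions; fractions sum to 1 so f_B + f_C = 0.377.
Mass balance: Σ fᵢ·δᵢ = δ_bulk ⇒ f_B·(-11.2) + f_C·(-60.3) = -27.8 − (-11.084) = -16.716
Substitute f_C = 0.377 − f_B:
f_B·(-11.2 − -60.3) = -16.716 − 0.377×(-60.3) = 6.017
f_B = 6.017 / 49.1 = 0.1225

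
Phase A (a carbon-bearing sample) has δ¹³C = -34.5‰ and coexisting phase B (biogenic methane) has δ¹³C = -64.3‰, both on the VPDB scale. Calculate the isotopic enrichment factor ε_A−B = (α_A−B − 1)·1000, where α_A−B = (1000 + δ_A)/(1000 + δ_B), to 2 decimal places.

31.85‰

α_A−B = (1000 + -34.5) / (1000 + -64.3) = 965.5 / 935.7 = 1.031848
ε_A−B = (1.031848 − 1) × 1000 = 31.848‰
(The approximation ε ≈ δ_A − δ_B would give 29.8‰.)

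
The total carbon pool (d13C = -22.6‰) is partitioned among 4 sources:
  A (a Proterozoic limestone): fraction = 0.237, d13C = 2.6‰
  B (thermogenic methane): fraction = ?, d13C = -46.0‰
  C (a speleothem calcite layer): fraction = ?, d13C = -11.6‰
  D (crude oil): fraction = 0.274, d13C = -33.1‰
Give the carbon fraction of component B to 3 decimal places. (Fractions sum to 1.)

Let f_B and f_C be the unknown fractions; fractions sum to 1 so f_B + f_C = 0.489.
Mass balance: Σ fᵢ·δᵢ = δ_bulk ⇒ f_B·(-46.0) + f_C·(-11.6) = -22.6 − (-8.453) = -14.147
Substitute f_C = 0.489 − f_B:
f_B·(-46.0 − -11.6) = -14.147 − 0.489×(-11.6) = -8.474
f_B = -8.474 / -34.4 = 0.2463

0.246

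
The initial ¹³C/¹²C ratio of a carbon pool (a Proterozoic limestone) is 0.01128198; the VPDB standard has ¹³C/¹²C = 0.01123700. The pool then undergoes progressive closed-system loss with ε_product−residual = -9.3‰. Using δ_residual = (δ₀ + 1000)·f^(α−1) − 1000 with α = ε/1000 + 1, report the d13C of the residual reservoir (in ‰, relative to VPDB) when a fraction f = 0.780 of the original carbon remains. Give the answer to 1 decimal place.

6.3‰

δ₀ = (0.01128198/0.01123700 − 1)×1000 = (1.004003 − 1)×1000 = 4.003‰
α − 1 = ε/1000 = -0.0093
f^(α−1) = 0.780^(-0.0093) = 1.002313
δ_res = (4.003 + 1000) × 1.002313 − 1000 = 1006.325 − 1000 = 6.33‰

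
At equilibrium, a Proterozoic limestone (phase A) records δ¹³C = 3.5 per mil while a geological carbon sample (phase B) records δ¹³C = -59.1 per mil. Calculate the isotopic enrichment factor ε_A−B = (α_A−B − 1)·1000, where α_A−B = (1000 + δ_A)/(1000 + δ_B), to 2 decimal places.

α_A−B = (1000 + 3.5) / (1000 + -59.1) = 1003.5 / 940.9 = 1.066532
ε_A−B = (1.066532 − 1) × 1000 = 66.532 per mil
(The approximation ε ≈ δ_A − δ_B would give 62.6 per mil.)

66.53 per mil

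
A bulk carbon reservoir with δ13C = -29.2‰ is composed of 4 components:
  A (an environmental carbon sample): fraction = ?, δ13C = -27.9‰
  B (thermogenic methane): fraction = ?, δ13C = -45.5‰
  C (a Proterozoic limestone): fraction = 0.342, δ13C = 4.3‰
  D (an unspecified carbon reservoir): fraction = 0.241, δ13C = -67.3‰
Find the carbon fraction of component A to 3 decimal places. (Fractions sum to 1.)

Let f_A and f_B be the unknown fractions; fractions sum to 1 so f_A + f_B = 0.417.
Mass balance: Σ fᵢ·δᵢ = δ_bulk ⇒ f_A·(-27.9) + f_B·(-45.5) = -29.2 − (-14.749) = -14.451
Substitute f_B = 0.417 − f_A:
f_A·(-27.9 − -45.5) = -14.451 − 0.417×(-45.5) = 4.522
f_A = 4.522 / 17.6 = 0.2569

0.257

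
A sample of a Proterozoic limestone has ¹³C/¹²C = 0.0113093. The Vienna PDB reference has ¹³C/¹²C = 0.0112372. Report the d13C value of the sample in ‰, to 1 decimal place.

d13C = (R_sample / R_standard − 1) × 1000
R_sample / R_standard = 0.0113093 / 0.0112372 = 1.006416
d13C = (1.006416 − 1) × 1000 = 6.42‰

6.4‰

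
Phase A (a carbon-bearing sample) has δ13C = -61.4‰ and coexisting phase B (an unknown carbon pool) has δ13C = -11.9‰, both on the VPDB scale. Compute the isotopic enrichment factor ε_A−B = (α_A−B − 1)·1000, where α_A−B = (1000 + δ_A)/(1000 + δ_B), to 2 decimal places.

-50.10‰

α_A−B = (1000 + -61.4) / (1000 + -11.9) = 938.6 / 988.1 = 0.949904
ε_A−B = (0.949904 − 1) × 1000 = -50.096‰
(The approximation ε ≈ δ_A − δ_B would give -49.5‰.)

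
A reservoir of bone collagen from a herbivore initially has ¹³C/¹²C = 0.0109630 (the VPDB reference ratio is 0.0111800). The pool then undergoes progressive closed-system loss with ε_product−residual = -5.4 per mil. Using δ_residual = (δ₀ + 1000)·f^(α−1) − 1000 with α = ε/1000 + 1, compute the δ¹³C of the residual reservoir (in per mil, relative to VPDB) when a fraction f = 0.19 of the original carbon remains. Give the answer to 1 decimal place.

-10.6 per mil

δ₀ = (0.0109630/0.0111800 − 1)×1000 = (0.980590 − 1)×1000 = -19.410 per mil
α − 1 = ε/1000 = -0.0054
f^(α−1) = 0.19^(-0.0054) = 1.009008
δ_res = (-19.410 + 1000) × 1.009008 − 1000 = 989.424 − 1000 = -10.58 per mil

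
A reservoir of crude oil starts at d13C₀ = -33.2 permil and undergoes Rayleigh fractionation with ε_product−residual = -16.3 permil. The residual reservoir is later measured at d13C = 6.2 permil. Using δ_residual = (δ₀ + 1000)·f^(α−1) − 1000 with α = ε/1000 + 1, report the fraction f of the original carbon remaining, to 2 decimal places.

0.09

α − 1 = ε/1000 = -0.0163
(δ_res + 1000)/(δ₀ + 1000) = (6.2 + 1000)/(-33.2 + 1000) = 1006.2/966.8 = 1.040753
f = 1.040753^(1/-0.0163) = exp(ln(1.040753)/-0.0163) = exp(0.03994/-0.0163)
f = exp(-2.4506) = 0.0862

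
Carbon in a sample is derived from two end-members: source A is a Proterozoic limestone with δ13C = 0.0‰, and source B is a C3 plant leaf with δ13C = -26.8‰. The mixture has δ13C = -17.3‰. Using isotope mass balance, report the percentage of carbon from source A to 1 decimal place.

δ_mix = f_A·δ_A + (1 − f_A)·δ_B  ⇒  f_A = (δ_mix − δ_B)/(δ_A − δ_B)
f_A = (-17.3 − (-26.8)) / (0.0 − (-26.8))
f_A = 9.5 / 26.8 = 0.3545

35.4%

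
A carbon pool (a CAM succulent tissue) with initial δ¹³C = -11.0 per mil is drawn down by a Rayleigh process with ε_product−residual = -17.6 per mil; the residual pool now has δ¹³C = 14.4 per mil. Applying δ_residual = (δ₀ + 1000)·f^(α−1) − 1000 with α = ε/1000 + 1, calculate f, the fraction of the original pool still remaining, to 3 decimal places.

α − 1 = ε/1000 = -0.0176
(δ_res + 1000)/(δ₀ + 1000) = (14.4 + 1000)/(-11.0 + 1000) = 1014.4/989.0 = 1.025683
f = 1.025683^(1/-0.0176) = exp(ln(1.025683)/-0.0176) = exp(0.02536/-0.0176)
f = exp(-1.4408) = 0.2367

0.237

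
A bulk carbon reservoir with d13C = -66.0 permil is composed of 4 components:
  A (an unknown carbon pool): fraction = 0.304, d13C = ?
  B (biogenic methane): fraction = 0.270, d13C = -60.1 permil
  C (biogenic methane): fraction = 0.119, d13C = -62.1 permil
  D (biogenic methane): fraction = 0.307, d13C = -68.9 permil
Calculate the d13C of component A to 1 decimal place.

-69.8 permil

Isotope mass balance: δ_bulk = Σ fᵢ·δᵢ.
-66.0 = 0.304×δ_A + 0.270×(-60.1) + 0.119×(-62.1) + 0.307×(-68.9)
0.304·δ_A = -66.0 − (-44.769) = -21.231
δ_A = -21.231 / 0.304 = -69.84 permil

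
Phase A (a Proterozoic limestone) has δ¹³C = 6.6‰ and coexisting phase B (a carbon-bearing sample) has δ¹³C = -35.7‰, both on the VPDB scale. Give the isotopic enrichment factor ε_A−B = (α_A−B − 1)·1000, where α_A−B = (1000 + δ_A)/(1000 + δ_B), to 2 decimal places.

α_A−B = (1000 + 6.6) / (1000 + -35.7) = 1006.6 / 964.3 = 1.043866
ε_A−B = (1.043866 − 1) × 1000 = 43.866‰
(The approximation ε ≈ δ_A − δ_B would give 42.3‰.)

43.87‰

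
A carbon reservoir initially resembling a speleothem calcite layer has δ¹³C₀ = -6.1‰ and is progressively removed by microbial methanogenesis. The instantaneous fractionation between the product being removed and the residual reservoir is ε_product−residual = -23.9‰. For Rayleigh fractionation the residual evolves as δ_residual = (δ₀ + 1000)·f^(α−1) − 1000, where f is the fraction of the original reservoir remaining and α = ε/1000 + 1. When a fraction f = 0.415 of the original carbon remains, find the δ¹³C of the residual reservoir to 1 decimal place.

15.0‰

Rayleigh residual: δ_res = (δ₀ + 1000)·f^(α−1) − 1000
α = ε/1000 + 1 = 0.97610, so α − 1 = -0.02390
f^(α−1) = 0.415^(-0.02390) = 1.021242
δ_res = (-6.1 + 1000) × 1.021242 − 1000 = 1015.012 − 1000 = 15.01‰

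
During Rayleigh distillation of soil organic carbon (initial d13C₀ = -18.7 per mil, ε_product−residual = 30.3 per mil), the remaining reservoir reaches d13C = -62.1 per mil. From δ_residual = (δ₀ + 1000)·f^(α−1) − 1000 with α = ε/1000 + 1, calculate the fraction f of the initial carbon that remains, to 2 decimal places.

0.22

α − 1 = ε/1000 = 0.0303
(δ_res + 1000)/(δ₀ + 1000) = (-62.1 + 1000)/(-18.7 + 1000) = 937.9/981.3 = 0.955773
f = 0.955773^(1/0.0303) = exp(ln(0.955773)/0.0303) = exp(-0.04523/0.0303)
f = exp(-1.4929) = 0.2247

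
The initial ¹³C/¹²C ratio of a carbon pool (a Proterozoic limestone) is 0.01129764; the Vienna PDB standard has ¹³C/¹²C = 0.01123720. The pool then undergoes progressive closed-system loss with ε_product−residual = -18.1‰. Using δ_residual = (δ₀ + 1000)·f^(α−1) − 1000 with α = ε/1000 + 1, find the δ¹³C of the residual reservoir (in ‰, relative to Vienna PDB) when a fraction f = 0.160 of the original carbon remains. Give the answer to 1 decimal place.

39.3‰

δ₀ = (0.01129764/0.01123720 − 1)×1000 = (1.005379 − 1)×1000 = 5.379‰
α − 1 = ε/1000 = -0.0181
f^(α−1) = 0.160^(-0.0181) = 1.033726
δ_res = (5.379 + 1000) × 1.033726 − 1000 = 1039.286 − 1000 = 39.29‰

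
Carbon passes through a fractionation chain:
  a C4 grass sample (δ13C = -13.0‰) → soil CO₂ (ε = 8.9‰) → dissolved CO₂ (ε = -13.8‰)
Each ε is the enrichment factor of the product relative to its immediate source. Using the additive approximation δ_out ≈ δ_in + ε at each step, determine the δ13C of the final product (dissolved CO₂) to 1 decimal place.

step 1: δ ≈ -13.0 + (8.9) = -4.1‰
step 2: δ ≈ -4.1 + (-13.8) = -17.9‰

-17.9‰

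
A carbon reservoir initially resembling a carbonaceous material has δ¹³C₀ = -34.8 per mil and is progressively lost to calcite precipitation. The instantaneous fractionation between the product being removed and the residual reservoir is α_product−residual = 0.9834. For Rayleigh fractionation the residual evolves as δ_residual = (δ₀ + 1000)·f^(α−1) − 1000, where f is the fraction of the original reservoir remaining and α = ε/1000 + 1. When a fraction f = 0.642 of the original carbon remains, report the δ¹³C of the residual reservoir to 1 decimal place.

-27.7 per mil

Rayleigh residual: δ_res = (δ₀ + 1000)·f^(α−1) − 1000
α − 1 = -0.01660
f^(α−1) = 0.642^(-0.01660) = 1.007384
δ_res = (-34.8 + 1000) × 1.007384 − 1000 = 972.327 − 1000 = -27.67 per mil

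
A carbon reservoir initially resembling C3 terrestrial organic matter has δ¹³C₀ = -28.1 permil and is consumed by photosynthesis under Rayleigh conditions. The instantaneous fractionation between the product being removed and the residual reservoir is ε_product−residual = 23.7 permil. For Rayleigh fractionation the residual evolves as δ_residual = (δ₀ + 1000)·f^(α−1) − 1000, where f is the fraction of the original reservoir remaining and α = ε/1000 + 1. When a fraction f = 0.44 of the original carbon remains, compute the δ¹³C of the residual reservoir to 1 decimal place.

-46.8 permil

Rayleigh residual: δ_res = (δ₀ + 1000)·f^(α−1) − 1000
α = ε/1000 + 1 = 1.02370, so α − 1 = 0.02370
f^(α−1) = 0.44^(0.02370) = 0.980731
δ_res = (-28.1 + 1000) × 0.980731 − 1000 = 953.172 − 1000 = -46.83 permil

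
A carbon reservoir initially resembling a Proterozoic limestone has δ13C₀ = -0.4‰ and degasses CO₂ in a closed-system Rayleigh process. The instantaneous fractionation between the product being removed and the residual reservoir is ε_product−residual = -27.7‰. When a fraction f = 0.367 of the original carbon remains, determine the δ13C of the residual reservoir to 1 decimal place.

27.7‰

Rayleigh residual: δ_res = (δ₀ + 1000)·f^(α−1) − 1000
α = ε/1000 + 1 = 0.97230, so α − 1 = -0.02770
f^(α−1) = 0.367^(-0.02770) = 1.028155
δ_res = (-0.4 + 1000) × 1.028155 − 1000 = 1027.744 − 1000 = 27.74‰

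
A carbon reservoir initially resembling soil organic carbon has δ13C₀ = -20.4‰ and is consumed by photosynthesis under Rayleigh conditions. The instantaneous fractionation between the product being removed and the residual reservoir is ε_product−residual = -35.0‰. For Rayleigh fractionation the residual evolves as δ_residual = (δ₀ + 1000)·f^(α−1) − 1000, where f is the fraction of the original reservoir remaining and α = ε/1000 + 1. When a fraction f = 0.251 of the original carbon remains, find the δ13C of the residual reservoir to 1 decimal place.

28.2‰

Rayleigh residual: δ_res = (δ₀ + 1000)·f^(α−1) − 1000
α = ε/1000 + 1 = 0.96500, so α − 1 = -0.03500
f^(α−1) = 0.251^(-0.03500) = 1.049570
δ_res = (-20.4 + 1000) × 1.049570 − 1000 = 1028.159 − 1000 = 28.16‰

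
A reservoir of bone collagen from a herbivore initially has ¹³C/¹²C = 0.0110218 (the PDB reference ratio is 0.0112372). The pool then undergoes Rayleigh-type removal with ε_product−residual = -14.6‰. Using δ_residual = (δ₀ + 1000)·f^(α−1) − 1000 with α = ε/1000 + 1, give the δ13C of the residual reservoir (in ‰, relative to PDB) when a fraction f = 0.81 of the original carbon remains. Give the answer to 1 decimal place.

-16.1‰

δ₀ = (0.0110218/0.0112372 − 1)×1000 = (0.980832 − 1)×1000 = -19.168‰
α − 1 = ε/1000 = -0.0146
f^(α−1) = 0.81^(-0.0146) = 1.003081
δ_res = (-19.168 + 1000) × 1.003081 − 1000 = 983.854 − 1000 = -16.15‰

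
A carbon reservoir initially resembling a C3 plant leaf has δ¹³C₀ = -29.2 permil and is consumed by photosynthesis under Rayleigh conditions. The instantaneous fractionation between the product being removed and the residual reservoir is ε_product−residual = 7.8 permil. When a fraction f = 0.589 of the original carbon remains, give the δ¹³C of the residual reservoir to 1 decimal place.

-33.2 permil

Rayleigh residual: δ_res = (δ₀ + 1000)·f^(α−1) − 1000
α = ε/1000 + 1 = 1.00780, so α − 1 = 0.00780
f^(α−1) = 0.589^(0.00780) = 0.995880
δ_res = (-29.2 + 1000) × 0.995880 − 1000 = 966.800 − 1000 = -33.20 permil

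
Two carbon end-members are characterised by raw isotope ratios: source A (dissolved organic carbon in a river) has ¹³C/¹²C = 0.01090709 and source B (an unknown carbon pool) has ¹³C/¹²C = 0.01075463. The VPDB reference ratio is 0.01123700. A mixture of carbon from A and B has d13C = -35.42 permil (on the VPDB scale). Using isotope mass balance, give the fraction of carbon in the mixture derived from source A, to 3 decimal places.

δ_A = (0.01090709/0.01123700 − 1)×1000 = (0.970641 − 1)×1000 = -29.359 permil
δ_B = (0.01075463/0.01123700 − 1)×1000 = (0.957073 − 1)×1000 = -42.927 permil
f_A = (δ_mix − δ_B)/(δ_A − δ_B) = (-35.42 − (-42.927))/(-29.359 − (-42.927))
f_A = 7.507 / 13.568 = 0.5533

0.553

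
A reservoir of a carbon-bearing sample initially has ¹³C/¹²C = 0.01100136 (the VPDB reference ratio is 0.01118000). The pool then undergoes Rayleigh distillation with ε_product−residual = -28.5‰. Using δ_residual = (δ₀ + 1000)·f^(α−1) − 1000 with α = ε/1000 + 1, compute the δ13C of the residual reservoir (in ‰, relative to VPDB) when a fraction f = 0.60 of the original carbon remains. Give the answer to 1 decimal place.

-1.5‰

δ₀ = (0.01100136/0.01118000 − 1)×1000 = (0.984021 − 1)×1000 = -15.979‰
α − 1 = ε/1000 = -0.0285
f^(α−1) = 0.60^(-0.0285) = 1.014665
δ_res = (-15.979 + 1000) × 1.014665 − 1000 = 998.452 − 1000 = -1.55‰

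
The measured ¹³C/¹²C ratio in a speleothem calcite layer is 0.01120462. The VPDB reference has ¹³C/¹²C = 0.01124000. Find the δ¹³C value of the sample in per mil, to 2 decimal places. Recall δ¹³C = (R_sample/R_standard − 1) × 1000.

-3.15 per mil

δ¹³C = (R_sample / R_standard − 1) × 1000
R_sample / R_standard = 0.01120462 / 0.01124000 = 0.996852
δ¹³C = (0.996852 − 1) × 1000 = -3.148 per mil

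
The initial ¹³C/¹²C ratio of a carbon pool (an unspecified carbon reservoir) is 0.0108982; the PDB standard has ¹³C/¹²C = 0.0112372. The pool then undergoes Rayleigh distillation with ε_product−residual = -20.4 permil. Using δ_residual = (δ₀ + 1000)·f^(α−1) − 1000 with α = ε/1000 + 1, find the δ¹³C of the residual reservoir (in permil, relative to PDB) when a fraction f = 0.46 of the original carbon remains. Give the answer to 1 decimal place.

δ₀ = (0.0108982/0.0112372 − 1)×1000 = (0.969832 − 1)×1000 = -30.168 permil
α − 1 = ε/1000 = -0.0204
f^(α−1) = 0.46^(-0.0204) = 1.015967
δ_res = (-30.168 + 1000) × 1.015967 − 1000 = 985.318 − 1000 = -14.68 permil

-14.7 permil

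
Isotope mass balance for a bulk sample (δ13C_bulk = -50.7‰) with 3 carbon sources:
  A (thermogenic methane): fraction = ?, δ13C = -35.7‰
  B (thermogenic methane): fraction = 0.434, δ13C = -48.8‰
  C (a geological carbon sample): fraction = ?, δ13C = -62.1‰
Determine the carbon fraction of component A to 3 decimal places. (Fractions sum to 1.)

0.213

Let f_A and f_C be the unknown fractions; fractions sum to 1 so f_A + f_C = 0.566.
Mass balance: Σ fᵢ·δᵢ = δ_bulk ⇒ f_A·(-35.7) + f_C·(-62.1) = -50.7 − (-21.179) = -29.521
Substitute f_C = 0.566 − f_A:
f_A·(-35.7 − -62.1) = -29.521 − 0.566×(-62.1) = 5.628
f_A = 5.628 / 26.4 = 0.2132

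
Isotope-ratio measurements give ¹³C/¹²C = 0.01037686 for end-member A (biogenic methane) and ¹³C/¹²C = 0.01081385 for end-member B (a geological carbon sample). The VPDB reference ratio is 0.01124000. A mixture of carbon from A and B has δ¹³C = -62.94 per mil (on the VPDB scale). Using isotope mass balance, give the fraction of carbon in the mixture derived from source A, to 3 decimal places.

δ_A = (0.01037686/0.01124000 − 1)×1000 = (0.923208 − 1)×1000 = -76.792 per mil
δ_B = (0.01081385/0.01124000 − 1)×1000 = (0.962086 − 1)×1000 = -37.914 per mil
f_A = (δ_mix − δ_B)/(δ_A − δ_B) = (-62.94 − (-37.914))/(-76.792 − (-37.914))
f_A = -25.026 / -38.878 = 0.6437

0.644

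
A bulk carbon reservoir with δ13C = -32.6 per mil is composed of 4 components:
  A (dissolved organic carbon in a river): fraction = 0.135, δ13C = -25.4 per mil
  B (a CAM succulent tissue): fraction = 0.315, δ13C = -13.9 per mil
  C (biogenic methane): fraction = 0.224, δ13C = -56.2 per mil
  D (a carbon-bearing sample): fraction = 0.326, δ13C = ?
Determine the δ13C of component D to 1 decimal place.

Isotope mass balance: δ_bulk = Σ fᵢ·δᵢ.
-32.6 = 0.135×(-25.4) + 0.315×(-13.9) + 0.224×(-56.2) + 0.326×δ_D
0.326·δ_D = -32.6 − (-20.396) = -12.204
δ_D = -12.204 / 0.326 = -37.43 per mil

-37.4 per mil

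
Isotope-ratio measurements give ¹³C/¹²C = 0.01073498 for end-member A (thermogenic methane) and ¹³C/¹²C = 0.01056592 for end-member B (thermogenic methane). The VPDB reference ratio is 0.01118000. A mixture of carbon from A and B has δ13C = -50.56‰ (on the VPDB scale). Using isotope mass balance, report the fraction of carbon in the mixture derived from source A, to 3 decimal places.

0.289

δ_A = (0.01073498/0.01118000 − 1)×1000 = (0.960195 − 1)×1000 = -39.805‰
δ_B = (0.01056592/0.01118000 − 1)×1000 = (0.945073 − 1)×1000 = -54.927‰
f_A = (δ_mix − δ_B)/(δ_A − δ_B) = (-50.56 − (-54.927))/(-39.805 − (-54.927))
f_A = 4.367 / 15.122 = 0.2888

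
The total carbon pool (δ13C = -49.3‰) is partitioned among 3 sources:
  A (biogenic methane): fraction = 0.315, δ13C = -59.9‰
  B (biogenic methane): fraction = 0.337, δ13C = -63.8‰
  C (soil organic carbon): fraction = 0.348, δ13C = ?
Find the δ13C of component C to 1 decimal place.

-25.7‰

Isotope mass balance: δ_bulk = Σ fᵢ·δᵢ.
-49.3 = 0.315×(-59.9) + 0.337×(-63.8) + 0.348×δ_C
0.348·δ_C = -49.3 − (-40.369) = -8.931
δ_C = -8.931 / 0.348 = -25.66‰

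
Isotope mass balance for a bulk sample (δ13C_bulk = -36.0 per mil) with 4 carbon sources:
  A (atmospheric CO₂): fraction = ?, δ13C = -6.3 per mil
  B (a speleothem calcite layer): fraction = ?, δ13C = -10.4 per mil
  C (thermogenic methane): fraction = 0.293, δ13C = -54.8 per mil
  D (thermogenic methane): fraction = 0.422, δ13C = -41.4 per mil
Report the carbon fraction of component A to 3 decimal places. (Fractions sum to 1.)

Let f_A and f_B be the unknown fractions; fractions sum to 1 so f_A + f_B = 0.285.
Mass balance: Σ fᵢ·δᵢ = δ_bulk ⇒ f_A·(-6.3) + f_B·(-10.4) = -36.0 − (-33.527) = -2.473
Substitute f_B = 0.285 − f_A:
f_A·(-6.3 − -10.4) = -2.473 − 0.285×(-10.4) = 0.491
f_A = 0.491 / 4.1 = 0.1198

0.120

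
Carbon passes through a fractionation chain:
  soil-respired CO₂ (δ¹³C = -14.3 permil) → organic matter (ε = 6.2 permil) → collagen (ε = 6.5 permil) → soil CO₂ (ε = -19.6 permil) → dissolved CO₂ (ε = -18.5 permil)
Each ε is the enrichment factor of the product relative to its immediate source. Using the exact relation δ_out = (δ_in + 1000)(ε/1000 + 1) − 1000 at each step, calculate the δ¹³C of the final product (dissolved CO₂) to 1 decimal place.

-39.4 permil

step 1: δ = (-14.30 + 1000)·(6.2/1000 + 1) − 1000 = -8.19 permil
step 2: δ = (-8.19 + 1000)·(6.5/1000 + 1) − 1000 = -1.74 permil
step 3: δ = (-1.74 + 1000)·(-19.6/1000 + 1) − 1000 = -21.31 permil
step 4: δ = (-21.31 + 1000)·(-18.5/1000 + 1) − 1000 = -39.41 permil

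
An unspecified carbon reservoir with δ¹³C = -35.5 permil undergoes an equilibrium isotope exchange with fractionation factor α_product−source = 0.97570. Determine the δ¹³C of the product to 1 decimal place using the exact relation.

-58.9 permil

δ_product = (δ_source + 1000)·α − 1000
δ_product = (-35.5 + 1000) × 0.97570 − 1000
δ_product = 941.063 − 1000 = -58.94 permil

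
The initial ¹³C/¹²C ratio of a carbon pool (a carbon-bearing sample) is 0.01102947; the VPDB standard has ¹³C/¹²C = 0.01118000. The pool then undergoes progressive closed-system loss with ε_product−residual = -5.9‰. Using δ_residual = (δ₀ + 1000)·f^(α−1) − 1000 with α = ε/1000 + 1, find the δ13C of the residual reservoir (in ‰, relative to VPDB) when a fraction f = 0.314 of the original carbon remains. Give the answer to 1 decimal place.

-6.7‰

δ₀ = (0.01102947/0.01118000 − 1)×1000 = (0.986536 − 1)×1000 = -13.464‰
α − 1 = ε/1000 = -0.0059
f^(α−1) = 0.314^(-0.0059) = 1.006858
δ_res = (-13.464 + 1000) × 1.006858 − 1000 = 993.301 − 1000 = -6.70‰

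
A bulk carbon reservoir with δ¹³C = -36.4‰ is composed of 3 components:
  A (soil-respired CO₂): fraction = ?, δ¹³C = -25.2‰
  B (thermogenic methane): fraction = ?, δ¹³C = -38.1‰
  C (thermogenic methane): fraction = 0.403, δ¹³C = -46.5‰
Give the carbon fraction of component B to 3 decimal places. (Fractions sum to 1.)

Let f_B and f_A be the unknown fractions; fractions sum to 1 so f_B + f_A = 0.597.
Mass balance: Σ fᵢ·δᵢ = δ_bulk ⇒ f_B·(-38.1) + f_A·(-25.2) = -36.4 − (-18.739) = -17.660
Substitute f_A = 0.597 − f_B:
f_B·(-38.1 − -25.2) = -17.660 − 0.597×(-25.2) = -2.616
f_B = -2.616 / -12.9 = 0.2028

0.203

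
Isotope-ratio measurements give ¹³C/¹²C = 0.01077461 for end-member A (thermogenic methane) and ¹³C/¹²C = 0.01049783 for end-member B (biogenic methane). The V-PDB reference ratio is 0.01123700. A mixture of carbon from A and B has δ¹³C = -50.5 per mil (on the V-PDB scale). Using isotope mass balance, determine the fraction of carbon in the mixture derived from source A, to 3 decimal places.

0.620

δ_A = (0.01077461/0.01123700 − 1)×1000 = (0.958851 − 1)×1000 = -41.149 per mil
δ_B = (0.01049783/0.01123700 − 1)×1000 = (0.934220 − 1)×1000 = -65.780 per mil
f_A = (δ_mix − δ_B)/(δ_A − δ_B) = (-50.5 − (-65.780))/(-41.149 − (-65.780))
f_A = 15.280 / 24.631 = 0.6204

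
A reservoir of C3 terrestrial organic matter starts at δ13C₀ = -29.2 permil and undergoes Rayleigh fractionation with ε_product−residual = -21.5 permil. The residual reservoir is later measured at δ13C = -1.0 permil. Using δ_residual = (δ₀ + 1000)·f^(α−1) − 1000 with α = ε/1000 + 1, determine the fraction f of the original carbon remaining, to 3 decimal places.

0.264

α − 1 = ε/1000 = -0.0215
(δ_res + 1000)/(δ₀ + 1000) = (-1.0 + 1000)/(-29.2 + 1000) = 999.0/970.8 = 1.029048
f = 1.029048^(1/-0.0215) = exp(ln(1.029048)/-0.0215) = exp(0.02863/-0.0215)
f = exp(-1.3318) = 0.2640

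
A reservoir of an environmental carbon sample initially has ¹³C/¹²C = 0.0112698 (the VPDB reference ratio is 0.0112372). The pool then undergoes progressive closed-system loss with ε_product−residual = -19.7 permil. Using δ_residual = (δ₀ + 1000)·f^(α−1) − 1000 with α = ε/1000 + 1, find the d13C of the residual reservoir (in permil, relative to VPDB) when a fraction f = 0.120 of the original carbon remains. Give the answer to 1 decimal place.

δ₀ = (0.0112698/0.0112372 − 1)×1000 = (1.002901 − 1)×1000 = 2.901 permil
α − 1 = ε/1000 = -0.0197
f^(α−1) = 0.120^(-0.0197) = 1.042654
δ_res = (2.901 + 1000) × 1.042654 − 1000 = 1045.679 − 1000 = 45.68 permil

45.7 permil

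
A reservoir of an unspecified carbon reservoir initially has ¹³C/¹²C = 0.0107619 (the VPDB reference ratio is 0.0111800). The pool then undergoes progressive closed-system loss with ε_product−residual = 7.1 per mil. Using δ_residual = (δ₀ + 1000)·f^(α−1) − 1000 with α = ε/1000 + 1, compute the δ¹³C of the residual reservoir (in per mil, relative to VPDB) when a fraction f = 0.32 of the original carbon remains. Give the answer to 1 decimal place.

δ₀ = (0.0107619/0.0111800 − 1)×1000 = (0.962603 − 1)×1000 = -37.397 per mil
α − 1 = ε/1000 = 0.0071
f^(α−1) = 0.32^(0.0071) = 0.991943
δ_res = (-37.397 + 1000) × 0.991943 − 1000 = 954.847 − 1000 = -45.15 per mil

-45.2 per mil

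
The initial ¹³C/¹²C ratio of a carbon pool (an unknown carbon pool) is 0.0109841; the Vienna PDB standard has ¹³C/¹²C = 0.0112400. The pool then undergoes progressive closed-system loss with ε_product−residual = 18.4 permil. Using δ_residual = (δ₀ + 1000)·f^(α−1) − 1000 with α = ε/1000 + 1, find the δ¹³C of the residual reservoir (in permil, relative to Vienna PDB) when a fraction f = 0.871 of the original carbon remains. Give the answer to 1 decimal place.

-25.2 permil

δ₀ = (0.0109841/0.0112400 − 1)×1000 = (0.977233 − 1)×1000 = -22.767 permil
α − 1 = ε/1000 = 0.0184
f^(α−1) = 0.871^(0.0184) = 0.997462
δ_res = (-22.767 + 1000) × 0.997462 − 1000 = 974.753 − 1000 = -25.25 permil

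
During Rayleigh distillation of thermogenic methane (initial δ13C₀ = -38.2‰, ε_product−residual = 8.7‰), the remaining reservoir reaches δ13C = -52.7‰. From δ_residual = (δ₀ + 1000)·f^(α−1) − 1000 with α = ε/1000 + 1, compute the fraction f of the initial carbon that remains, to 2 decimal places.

0.17

α − 1 = ε/1000 = 0.0087
(δ_res + 1000)/(δ₀ + 1000) = (-52.7 + 1000)/(-38.2 + 1000) = 947.3/961.8 = 0.984924
f = 0.984924^(1/0.0087) = exp(ln(0.984924)/0.0087) = exp(-0.01519/0.0087)
f = exp(-1.7461) = 0.1745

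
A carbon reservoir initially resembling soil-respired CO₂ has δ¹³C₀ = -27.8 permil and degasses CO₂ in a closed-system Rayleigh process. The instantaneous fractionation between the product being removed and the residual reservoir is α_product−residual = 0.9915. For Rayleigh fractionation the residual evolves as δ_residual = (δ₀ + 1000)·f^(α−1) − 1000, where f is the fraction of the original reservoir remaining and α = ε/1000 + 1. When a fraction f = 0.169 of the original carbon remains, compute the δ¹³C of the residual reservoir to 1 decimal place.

Rayleigh residual: δ_res = (δ₀ + 1000)·f^(α−1) − 1000
α − 1 = -0.00850
f^(α−1) = 0.169^(-0.00850) = 1.015227
δ_res = (-27.8 + 1000) × 1.015227 − 1000 = 987.003 − 1000 = -13.00 permil

-13.0 permil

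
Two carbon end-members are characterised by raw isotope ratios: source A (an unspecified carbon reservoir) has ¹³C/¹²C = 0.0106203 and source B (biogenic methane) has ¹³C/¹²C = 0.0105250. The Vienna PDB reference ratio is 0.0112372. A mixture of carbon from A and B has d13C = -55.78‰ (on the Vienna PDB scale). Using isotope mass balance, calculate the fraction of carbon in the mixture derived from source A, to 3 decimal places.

δ_A = (0.0106203/0.0112372 − 1)×1000 = (0.945102 − 1)×1000 = -54.898‰
δ_B = (0.0105250/0.0112372 − 1)×1000 = (0.936621 − 1)×1000 = -63.379‰
f_A = (δ_mix − δ_B)/(δ_A − δ_B) = (-55.78 − (-63.379))/(-54.898 − (-63.379))
f_A = 7.599 / 8.481 = 0.8960

0.896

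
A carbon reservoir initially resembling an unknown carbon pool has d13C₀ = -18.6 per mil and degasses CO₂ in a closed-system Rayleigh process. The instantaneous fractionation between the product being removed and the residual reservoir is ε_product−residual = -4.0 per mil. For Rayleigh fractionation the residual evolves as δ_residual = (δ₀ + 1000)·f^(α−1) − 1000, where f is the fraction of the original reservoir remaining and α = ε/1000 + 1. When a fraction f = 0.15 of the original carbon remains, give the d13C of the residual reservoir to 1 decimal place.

Rayleigh residual: δ_res = (δ₀ + 1000)·f^(α−1) − 1000
α = ε/1000 + 1 = 0.99600, so α − 1 = -0.00400
f^(α−1) = 0.15^(-0.00400) = 1.007617
δ_res = (-18.6 + 1000) × 1.007617 − 1000 = 988.876 − 1000 = -11.12 per mil

-11.1 per mil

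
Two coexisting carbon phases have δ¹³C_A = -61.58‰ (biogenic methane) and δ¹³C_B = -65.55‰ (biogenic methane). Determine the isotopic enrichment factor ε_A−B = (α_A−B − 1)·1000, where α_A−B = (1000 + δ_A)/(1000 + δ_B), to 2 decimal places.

4.25‰

α_A−B = (1000 + -61.58) / (1000 + -65.55) = 938.42 / 934.45 = 1.004248
ε_A−B = (1.004248 − 1) × 1000 = 4.248‰
(The approximation ε ≈ δ_A − δ_B would give 3.97‰.)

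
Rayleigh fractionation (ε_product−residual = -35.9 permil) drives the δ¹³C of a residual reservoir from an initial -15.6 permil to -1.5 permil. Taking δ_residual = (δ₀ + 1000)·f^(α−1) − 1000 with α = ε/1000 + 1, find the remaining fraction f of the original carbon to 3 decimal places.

0.673

α − 1 = ε/1000 = -0.0359
(δ_res + 1000)/(δ₀ + 1000) = (-1.5 + 1000)/(-15.6 + 1000) = 998.5/984.4 = 1.014323
f = 1.014323^(1/-0.0359) = exp(ln(1.014323)/-0.0359) = exp(0.01422/-0.0359)
f = exp(-0.3962) = 0.6729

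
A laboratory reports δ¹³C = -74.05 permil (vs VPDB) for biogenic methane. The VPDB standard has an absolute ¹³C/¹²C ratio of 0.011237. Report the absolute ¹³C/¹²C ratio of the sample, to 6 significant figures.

R_sample = R_standard × (δ¹³C/1000 + 1)
R_sample = 0.011237 × (-74.05/1000 + 1) = 0.011237 × 0.925950
R_sample = 0.0104049

0.0104049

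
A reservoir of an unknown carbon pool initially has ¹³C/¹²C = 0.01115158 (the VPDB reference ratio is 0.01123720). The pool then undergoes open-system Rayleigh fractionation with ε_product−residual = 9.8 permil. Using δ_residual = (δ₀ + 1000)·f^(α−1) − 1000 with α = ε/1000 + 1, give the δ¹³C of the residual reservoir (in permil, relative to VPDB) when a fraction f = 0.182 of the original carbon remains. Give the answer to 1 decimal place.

δ₀ = (0.01115158/0.01123720 − 1)×1000 = (0.992381 − 1)×1000 = -7.619 permil
α − 1 = ε/1000 = 0.0098
f^(α−1) = 0.182^(0.0098) = 0.983442
δ_res = (-7.619 + 1000) × 0.983442 − 1000 = 975.949 − 1000 = -24.05 permil

-24.1 permil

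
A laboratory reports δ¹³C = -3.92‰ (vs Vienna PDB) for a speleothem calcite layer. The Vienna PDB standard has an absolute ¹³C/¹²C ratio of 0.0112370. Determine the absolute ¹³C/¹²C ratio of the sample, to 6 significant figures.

0.0111930

R_sample = R_standard × (δ¹³C/1000 + 1)
R_sample = 0.0112370 × (-3.92/1000 + 1) = 0.0112370 × 0.996080
R_sample = 0.0111930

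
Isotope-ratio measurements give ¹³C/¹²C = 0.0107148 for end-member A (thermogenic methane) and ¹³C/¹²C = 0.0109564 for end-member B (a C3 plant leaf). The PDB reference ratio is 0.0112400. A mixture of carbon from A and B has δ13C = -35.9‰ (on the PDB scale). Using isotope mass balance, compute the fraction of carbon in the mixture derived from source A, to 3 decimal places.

δ_A = (0.0107148/0.0112400 − 1)×1000 = (0.953274 − 1)×1000 = -46.726‰
δ_B = (0.0109564/0.0112400 − 1)×1000 = (0.974769 − 1)×1000 = -25.231‰
f_A = (δ_mix − δ_B)/(δ_A − δ_B) = (-35.9 − (-25.231))/(-46.726 − (-25.231))
f_A = -10.669 / -21.495 = 0.4963

0.496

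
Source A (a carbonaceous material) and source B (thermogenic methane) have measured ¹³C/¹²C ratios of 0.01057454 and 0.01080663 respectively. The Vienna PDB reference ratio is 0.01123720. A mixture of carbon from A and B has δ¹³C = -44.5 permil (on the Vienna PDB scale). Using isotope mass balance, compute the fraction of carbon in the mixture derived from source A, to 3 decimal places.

δ_A = (0.01057454/0.01123720 − 1)×1000 = (0.941030 − 1)×1000 = -58.970 permil
δ_B = (0.01080663/0.01123720 − 1)×1000 = (0.961684 − 1)×1000 = -38.316 permil
f_A = (δ_mix − δ_B)/(δ_A − δ_B) = (-44.5 − (-38.316))/(-58.970 − (-38.316))
f_A = -6.184 / -20.654 = 0.2994

0.299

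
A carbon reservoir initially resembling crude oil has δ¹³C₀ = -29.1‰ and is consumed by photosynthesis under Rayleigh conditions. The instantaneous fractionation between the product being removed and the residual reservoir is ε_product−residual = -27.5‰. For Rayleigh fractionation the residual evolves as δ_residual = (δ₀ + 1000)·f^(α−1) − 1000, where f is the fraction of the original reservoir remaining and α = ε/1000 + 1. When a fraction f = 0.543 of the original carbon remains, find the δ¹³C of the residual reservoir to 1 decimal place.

-12.7‰

Rayleigh residual: δ_res = (δ₀ + 1000)·f^(α−1) − 1000
α = ε/1000 + 1 = 0.97250, so α − 1 = -0.02750
f^(α−1) = 0.543^(-0.02750) = 1.016935
δ_res = (-29.1 + 1000) × 1.016935 − 1000 = 987.342 − 1000 = -12.66‰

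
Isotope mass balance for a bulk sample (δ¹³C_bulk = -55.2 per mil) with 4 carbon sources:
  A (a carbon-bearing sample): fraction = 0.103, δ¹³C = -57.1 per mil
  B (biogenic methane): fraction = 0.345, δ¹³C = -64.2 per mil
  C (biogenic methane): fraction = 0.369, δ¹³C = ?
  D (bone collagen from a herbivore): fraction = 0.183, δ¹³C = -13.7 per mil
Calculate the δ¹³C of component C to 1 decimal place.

Isotope mass balance: δ_bulk = Σ fᵢ·δᵢ.
-55.2 = 0.103×(-57.1) + 0.345×(-64.2) + 0.369×δ_C + 0.183×(-13.7)
0.369·δ_C = -55.2 − (-30.537) = -24.663
δ_C = -24.663 / 0.369 = -66.84 per mil

-66.8 per mil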